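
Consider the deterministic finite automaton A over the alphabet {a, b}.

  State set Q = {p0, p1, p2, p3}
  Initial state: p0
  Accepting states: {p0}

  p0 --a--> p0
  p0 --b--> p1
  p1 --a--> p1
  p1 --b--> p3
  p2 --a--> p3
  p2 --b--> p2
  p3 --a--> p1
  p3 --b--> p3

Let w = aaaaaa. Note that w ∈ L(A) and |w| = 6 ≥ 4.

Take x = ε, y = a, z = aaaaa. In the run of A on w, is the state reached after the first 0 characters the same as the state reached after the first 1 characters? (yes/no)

yes

State sequence: p0 -a-> p0

After x (step 0): p0. After xy (step 1): p0.
They match, so y = a drives A around a cycle from p0 back to itself; pumping y any number of times keeps A in p0 before reading z, and xyⁱz ∈ L(A) for every i ≥ 0.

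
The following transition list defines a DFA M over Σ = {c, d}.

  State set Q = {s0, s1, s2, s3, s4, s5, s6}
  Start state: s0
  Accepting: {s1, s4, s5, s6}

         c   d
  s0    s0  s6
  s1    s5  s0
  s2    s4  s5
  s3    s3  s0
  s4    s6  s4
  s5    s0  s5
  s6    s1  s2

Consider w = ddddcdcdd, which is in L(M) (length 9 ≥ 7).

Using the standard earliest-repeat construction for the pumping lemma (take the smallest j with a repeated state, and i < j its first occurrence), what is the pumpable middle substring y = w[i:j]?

d

State sequence: s0 -d-> s6 -d-> s2 -d-> s5 -d-> s5 -c-> s0 -d-> s6 -c-> s1 -d-> s0 -d-> s6
First repeat at step 4: s5 was already visited.

So i = 3, j = 4, giving x = w[0:3] = ddd, y = w[3:4] = d, z = w[4:9] = cdcdd.
Check: |xy| = 4 ≤ 7 and |y| = 1 ≥ 1. Reading y takes M from s5 back to s5, so every xyⁱz is accepted.
The DFA has 7 states, so the proof of the pumping lemma guarantees a repeated state among the first 7+1 visited; the segment between the two visits is the pumpable y.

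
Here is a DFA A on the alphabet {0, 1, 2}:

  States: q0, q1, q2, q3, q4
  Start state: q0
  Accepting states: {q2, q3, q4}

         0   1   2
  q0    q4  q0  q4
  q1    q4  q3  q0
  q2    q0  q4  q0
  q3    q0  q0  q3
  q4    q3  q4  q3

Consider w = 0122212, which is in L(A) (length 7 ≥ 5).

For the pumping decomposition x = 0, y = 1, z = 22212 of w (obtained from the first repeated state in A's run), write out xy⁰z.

022212

xy⁰z = xz = 0·22212 = 022212.
Reading y = 1 takes A from q4 back to q4, so after x the machine is still in q4, and z then leads to the accepting state q4. Hence 022212 ∈ L(A).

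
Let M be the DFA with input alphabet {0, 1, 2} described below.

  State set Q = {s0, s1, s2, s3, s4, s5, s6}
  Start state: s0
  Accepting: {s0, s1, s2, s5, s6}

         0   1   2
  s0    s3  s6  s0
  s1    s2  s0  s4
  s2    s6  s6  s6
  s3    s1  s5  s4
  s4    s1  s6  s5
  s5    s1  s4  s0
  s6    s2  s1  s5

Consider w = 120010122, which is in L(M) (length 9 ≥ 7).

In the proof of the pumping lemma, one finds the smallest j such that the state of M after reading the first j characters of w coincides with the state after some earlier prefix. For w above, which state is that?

State sequence: s0 -1-> s6 -2-> s5 -0-> s1 -0-> s2 -1-> s6 -0-> s2 -1-> s6 -2-> s5 -2-> s0
First repeat at step 5: s6 was already visited.

The earliest repeat is at step j = 5: M is in s6, which it already visited at step i = 1.

s6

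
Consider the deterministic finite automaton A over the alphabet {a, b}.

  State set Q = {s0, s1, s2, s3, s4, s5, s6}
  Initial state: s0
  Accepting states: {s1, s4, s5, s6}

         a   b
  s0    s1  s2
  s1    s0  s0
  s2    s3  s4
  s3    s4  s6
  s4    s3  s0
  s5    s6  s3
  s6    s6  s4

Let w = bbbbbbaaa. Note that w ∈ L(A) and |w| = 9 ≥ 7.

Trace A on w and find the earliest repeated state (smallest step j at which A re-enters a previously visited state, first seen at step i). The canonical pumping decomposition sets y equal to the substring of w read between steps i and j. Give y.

Run of A on w = b b b b b b a a a:
  step 0: s0  (start)
  step 1: s2  (read b: s0→s2)
  step 2: s4  (read b: s2→s4)
  step 3: s0  (read b: s4→s0)   ← first repeat (s0 seen earlier)
  step 4: s2  (read b: s0→s2)
  step 5: s4  (read b: s2→s4)
  step 6: s0  (read b: s4→s0)
  step 7: s1  (read a: s0→s1)
  step 8: s0  (read a: s1→s0)
  step 9: s1  (read a: s0→s1)

So i = 0, j = 3, giving x = w[0:0] = ε, y = w[0:3] = bbb, z = w[3:9] = bbbaaa.
Check: |xy| = 3 ≤ 7 and |y| = 3 ≥ 1. Reading y takes A from s0 back to s0, so every xyⁱz is accepted.

bbb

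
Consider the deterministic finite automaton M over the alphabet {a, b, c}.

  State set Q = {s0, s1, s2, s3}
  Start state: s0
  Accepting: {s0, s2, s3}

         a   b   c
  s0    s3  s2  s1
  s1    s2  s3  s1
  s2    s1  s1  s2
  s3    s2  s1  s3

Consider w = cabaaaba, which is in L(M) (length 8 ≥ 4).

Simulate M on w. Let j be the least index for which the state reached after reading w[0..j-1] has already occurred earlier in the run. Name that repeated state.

State sequence: s0 -c-> s1 -a-> s2 -b-> s1 -a-> s2 -a-> s1 -a-> s2 -b-> s1 -a-> s2
First repeat at step 3: s1 was already visited.

The earliest repeat is at step j = 3: M is in s1, which it already visited at step i = 1.

s1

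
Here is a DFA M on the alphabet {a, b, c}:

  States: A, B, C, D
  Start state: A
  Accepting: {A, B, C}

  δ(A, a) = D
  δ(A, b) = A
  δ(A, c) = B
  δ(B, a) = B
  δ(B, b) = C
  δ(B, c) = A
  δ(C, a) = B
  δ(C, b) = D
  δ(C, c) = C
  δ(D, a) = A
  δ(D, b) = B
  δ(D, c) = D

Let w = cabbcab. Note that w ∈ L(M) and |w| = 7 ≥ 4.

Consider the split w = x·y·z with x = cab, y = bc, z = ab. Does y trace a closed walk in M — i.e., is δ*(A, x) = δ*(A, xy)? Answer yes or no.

Run of M on the first 5 characters of w = c a b b c:
  step 0: A  (start)
  step 1: B  (read c: A→B)
  step 2: B  (read a: B→B)
  step 3: C  (read b: B→C)
  step 4: D  (read b: C→D)
  step 5: D  (read c: D→D)

After x (step 3): C. After xy (step 5): D.
They differ (C ≠ D), so y is not a cycle from the state after x; this split is not the one the pumping-lemma construction produces, and pumping y need not keep the string in L(M).

no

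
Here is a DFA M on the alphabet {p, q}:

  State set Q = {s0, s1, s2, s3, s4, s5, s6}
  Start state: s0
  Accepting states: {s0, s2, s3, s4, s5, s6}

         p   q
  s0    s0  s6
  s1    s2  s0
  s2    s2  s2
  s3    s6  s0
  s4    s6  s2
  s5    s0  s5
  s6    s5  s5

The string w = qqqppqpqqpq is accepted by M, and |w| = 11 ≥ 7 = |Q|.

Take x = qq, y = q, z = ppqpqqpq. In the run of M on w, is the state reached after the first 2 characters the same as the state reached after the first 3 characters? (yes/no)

State sequence: s0 -q-> s6 -q-> s5 -q-> s5

After x (step 2): s5. After xy (step 3): s5.
They match, so y = q drives M around a cycle from s5 back to itself; pumping y any number of times keeps M in s5 before reading z, and xyⁱz ∈ L(M) for every i ≥ 0.

yes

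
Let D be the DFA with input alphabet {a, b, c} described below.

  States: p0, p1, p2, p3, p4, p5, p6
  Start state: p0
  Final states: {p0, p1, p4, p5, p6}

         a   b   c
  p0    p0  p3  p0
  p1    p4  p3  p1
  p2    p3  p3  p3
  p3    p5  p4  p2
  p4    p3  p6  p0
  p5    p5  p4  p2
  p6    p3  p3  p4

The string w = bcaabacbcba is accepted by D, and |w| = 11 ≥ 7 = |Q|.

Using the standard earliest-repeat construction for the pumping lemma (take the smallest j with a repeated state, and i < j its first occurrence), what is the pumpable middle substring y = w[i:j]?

Run of D on w = b c a a b a c b c b a:
  step 0: p0  (start)
  step 1: p3  (read b: p0→p3)
  step 2: p2  (read c: p3→p2)
  step 3: p3  (read a: p2→p3)   ← first repeat (p3 seen earlier)
  step 4: p5  (read a: p3→p5)
  step 5: p4  (read b: p5→p4)
  step 6: p3  (read a: p4→p3)
  step 7: p2  (read c: p3→p2)
  step 8: p3  (read b: p2→p3)
  step 9: p2  (read c: p3→p2)
  step 10: p3  (read b: p2→p3)
  step 11: p5  (read a: p3→p5)

So i = 1, j = 3, giving x = w[0:1] = b, y = w[1:3] = ca, z = w[3:11] = abacbcba.
Check: |xy| = 3 ≤ 7 and |y| = 2 ≥ 1. Reading y takes D from p3 back to p3, so every xyⁱz is accepted.

ca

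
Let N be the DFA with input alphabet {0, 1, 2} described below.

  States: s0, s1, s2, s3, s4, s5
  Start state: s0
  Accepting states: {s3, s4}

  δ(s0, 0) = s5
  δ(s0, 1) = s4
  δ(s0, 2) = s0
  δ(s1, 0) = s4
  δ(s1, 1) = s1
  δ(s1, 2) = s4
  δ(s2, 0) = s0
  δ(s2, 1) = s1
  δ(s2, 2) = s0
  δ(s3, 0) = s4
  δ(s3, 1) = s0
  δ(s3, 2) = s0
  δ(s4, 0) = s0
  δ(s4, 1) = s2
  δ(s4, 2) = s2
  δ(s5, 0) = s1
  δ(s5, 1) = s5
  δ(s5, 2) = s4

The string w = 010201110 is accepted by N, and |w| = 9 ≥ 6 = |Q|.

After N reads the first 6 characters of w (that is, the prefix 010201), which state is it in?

State sequence: s0 -0-> s5 -1-> s5 -0-> s1 -2-> s4 -0-> s0 -1-> s4

After reading 6 characters, N is in state s4.
(This kind of state-tracing is the core of the pumping-lemma construction: with 6 states, pigeonhole forces a repeat within the first 6 steps.)

s4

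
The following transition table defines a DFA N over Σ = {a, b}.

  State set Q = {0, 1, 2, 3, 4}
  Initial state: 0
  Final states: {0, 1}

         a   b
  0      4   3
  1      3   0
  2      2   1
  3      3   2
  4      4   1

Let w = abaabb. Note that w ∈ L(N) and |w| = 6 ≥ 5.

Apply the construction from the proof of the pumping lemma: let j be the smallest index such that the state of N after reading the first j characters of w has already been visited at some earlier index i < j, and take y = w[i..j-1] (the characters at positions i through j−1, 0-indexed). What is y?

a

State sequence: 0 -a-> 4 -b-> 1 -a-> 3 -a-> 3 -b-> 2 -b-> 1
First repeat at step 4: 3 was already visited.

So i = 3, j = 4, giving x = w[0:3] = aba, y = w[3:4] = a, z = w[4:6] = bb.
Check: |xy| = 4 ≤ 5 and |y| = 1 ≥ 1. Reading y takes N from 3 back to 3, so every xyⁱz is accepted.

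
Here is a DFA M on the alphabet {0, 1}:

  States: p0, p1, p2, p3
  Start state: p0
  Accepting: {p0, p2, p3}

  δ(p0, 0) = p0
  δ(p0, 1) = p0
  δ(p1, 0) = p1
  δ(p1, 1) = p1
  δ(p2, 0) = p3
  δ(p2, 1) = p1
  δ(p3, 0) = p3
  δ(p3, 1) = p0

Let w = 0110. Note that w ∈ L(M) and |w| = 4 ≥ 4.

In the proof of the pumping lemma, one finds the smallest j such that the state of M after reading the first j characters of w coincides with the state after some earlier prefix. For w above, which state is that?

State sequence: p0 -0-> p0 -1-> p0 -1-> p0 -0-> p0
First repeat at step 1: p0 was already visited.

The earliest repeat is at step j = 1: M is in p0, which it already visited at step i = 0.
With |Q| = 4, pigeonhole forces a state repeat no later than step 4; the substring read between the first and second visits to that state can be pumped.

p0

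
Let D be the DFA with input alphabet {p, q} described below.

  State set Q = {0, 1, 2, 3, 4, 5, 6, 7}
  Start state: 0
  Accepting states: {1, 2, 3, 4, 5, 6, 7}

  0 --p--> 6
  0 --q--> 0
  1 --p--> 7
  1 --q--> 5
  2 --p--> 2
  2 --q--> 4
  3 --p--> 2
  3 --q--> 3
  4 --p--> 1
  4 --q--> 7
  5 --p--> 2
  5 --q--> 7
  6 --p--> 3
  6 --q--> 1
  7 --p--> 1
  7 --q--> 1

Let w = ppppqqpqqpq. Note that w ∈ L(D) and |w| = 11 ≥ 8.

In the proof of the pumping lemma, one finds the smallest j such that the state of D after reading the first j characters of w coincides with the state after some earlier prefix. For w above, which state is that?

Run of D on w = p p p p q q p q q p q:
  step 0: 0  (start)
  step 1: 6  (read p: 0→6)
  step 2: 3  (read p: 6→3)
  step 3: 2  (read p: 3→2)
  step 4: 2  (read p: 2→2)   ← first repeat (2 seen earlier)
  step 5: 4  (read q: 2→4)
  step 6: 7  (read q: 4→7)
  step 7: 1  (read p: 7→1)
  step 8: 5  (read q: 1→5)
  step 9: 7  (read q: 5→7)
  step 10: 1  (read p: 7→1)
  step 11: 5  (read q: 1→5)

The earliest repeat is at step j = 4: D is in 2, which it already visited at step i = 3.

2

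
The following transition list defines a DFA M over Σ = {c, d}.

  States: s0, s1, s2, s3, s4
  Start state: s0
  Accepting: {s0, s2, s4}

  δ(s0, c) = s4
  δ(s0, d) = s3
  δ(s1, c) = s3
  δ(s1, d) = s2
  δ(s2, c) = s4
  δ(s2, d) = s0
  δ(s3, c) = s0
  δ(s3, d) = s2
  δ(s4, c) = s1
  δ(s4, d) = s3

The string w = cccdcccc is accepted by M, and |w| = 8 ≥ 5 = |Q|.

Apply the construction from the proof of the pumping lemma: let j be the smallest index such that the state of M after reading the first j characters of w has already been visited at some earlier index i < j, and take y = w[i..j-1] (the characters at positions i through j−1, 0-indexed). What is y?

ccdc

Run of M on w = c c c d c c c c:
  step 0: s0  (start)
  step 1: s4  (read c: s0→s4)
  step 2: s1  (read c: s4→s1)
  step 3: s3  (read c: s1→s3)
  step 4: s2  (read d: s3→s2)
  step 5: s4  (read c: s2→s4)   ← first repeat (s4 seen earlier)
  step 6: s1  (read c: s4→s1)
  step 7: s3  (read c: s1→s3)
  step 8: s0  (read c: s3→s0)

So i = 1, j = 5, giving x = w[0:1] = c, y = w[1:5] = ccdc, z = w[5:8] = ccc.
Check: |xy| = 5 ≤ 5 and |y| = 4 ≥ 1. Reading y takes M from s4 back to s4, so every xyⁱz is accepted.
Since M has 5 states, any run of length ≥ 5 visits 5+1 states, so by pigeonhole some state repeats within the first 5 steps — that repeat gives the pumpable loop.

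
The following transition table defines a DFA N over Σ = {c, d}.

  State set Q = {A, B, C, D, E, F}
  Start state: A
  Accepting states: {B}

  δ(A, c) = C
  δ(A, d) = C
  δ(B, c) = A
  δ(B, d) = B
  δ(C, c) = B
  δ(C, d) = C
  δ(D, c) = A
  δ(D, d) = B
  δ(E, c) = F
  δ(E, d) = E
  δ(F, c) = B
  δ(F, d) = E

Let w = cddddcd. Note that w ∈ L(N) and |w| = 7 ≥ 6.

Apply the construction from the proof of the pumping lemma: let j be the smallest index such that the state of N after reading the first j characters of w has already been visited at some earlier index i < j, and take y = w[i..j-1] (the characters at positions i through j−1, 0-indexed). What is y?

d

Run of N on w = c d d d d c d:
  step 0: A  (start)
  step 1: C  (read c: A→C)
  step 2: C  (read d: C→C)   ← first repeat (C seen earlier)
  step 3: C  (read d: C→C)
  step 4: C  (read d: C→C)
  step 5: C  (read d: C→C)
  step 6: B  (read c: C→B)
  step 7: B  (read d: B→B)

So i = 1, j = 2, giving x = w[0:1] = c, y = w[1:2] = d, z = w[2:7] = dddcd.
Check: |xy| = 2 ≤ 6 and |y| = 1 ≥ 1. Reading y takes N from C back to C, so every xyⁱz is accepted.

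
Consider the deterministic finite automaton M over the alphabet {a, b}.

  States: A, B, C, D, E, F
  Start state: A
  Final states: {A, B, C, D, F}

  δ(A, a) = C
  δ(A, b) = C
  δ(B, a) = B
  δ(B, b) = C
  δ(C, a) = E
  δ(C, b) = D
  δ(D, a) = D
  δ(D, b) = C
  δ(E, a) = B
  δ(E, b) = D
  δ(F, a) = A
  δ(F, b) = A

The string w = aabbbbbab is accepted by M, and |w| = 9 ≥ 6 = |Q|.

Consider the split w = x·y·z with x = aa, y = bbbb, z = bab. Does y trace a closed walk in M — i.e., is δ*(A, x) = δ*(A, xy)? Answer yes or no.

no

Run of M on the first 6 characters of w = a a b b b b:
  step 0: A  (start)
  step 1: C  (read a: A→C)
  step 2: E  (read a: C→E)
  step 3: D  (read b: E→D)
  step 4: C  (read b: D→C)
  step 5: D  (read b: C→D)
  step 6: C  (read b: D→C)

After x (step 2): E. After xy (step 6): C.
They differ (E ≠ C), so y is not a cycle from the state after x; this split is not the one the pumping-lemma construction produces, and pumping y need not keep the string in L(M).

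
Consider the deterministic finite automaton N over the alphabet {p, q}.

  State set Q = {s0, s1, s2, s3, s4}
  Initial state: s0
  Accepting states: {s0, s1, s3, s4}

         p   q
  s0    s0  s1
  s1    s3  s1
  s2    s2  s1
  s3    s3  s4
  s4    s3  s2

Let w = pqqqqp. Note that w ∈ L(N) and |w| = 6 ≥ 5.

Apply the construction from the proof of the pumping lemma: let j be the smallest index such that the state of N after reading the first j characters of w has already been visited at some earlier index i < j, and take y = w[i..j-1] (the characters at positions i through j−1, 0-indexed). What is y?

p

State sequence: s0 -p-> s0 -q-> s1 -q-> s1 -q-> s1 -q-> s1 -p-> s3
First repeat at step 1: s0 was already visited.

So i = 0, j = 1, giving x = w[0:0] = ε, y = w[0:1] = p, z = w[1:6] = qqqqp.
Check: |xy| = 1 ≤ 5 and |y| = 1 ≥ 1. Reading y takes N from s0 back to s0, so every xyⁱz is accepted.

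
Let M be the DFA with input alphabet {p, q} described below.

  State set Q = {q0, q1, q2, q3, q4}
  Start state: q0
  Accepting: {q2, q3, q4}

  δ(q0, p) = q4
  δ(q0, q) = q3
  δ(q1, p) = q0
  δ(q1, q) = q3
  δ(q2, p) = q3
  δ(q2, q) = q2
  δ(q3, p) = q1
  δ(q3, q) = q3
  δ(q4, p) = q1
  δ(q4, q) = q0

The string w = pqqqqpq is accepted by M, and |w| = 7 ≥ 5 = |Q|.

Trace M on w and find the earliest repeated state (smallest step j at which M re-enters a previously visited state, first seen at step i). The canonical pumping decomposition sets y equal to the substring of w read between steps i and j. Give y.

Run of M on w = p q q q q p q:
  step 0: q0  (start)
  step 1: q4  (read p: q0→q4)
  step 2: q0  (read q: q4→q0)   ← first repeat (q0 seen earlier)
  step 3: q3  (read q: q0→q3)
  step 4: q3  (read q: q3→q3)
  step 5: q3  (read q: q3→q3)
  step 6: q1  (read p: q3→q1)
  step 7: q3  (read q: q1→q3)

So i = 0, j = 2, giving x = w[0:0] = ε, y = w[0:2] = pq, z = w[2:7] = qqqpq.
Check: |xy| = 2 ≤ 5 and |y| = 2 ≥ 1. Reading y takes M from q0 back to q0, so every xyⁱz is accepted.
With |Q| = 5, pigeonhole forces a state repeat no later than step 5; the substring read between the first and second visits to that state can be pumped.

pq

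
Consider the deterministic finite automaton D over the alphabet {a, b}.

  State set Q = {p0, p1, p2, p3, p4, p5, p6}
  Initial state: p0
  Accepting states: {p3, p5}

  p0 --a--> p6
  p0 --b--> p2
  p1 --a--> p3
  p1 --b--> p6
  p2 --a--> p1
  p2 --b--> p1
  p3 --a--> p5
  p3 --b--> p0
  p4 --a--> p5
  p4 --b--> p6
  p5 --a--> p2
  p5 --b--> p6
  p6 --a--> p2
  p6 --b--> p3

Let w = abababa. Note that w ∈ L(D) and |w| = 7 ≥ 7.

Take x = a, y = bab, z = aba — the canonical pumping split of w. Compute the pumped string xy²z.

xy^2z = a·bab·bab·aba = ababbababa.
Reading y = bab takes D from p6 back to p6, so after x·y·y the machine is still in p6, and z then leads to the accepting state p3. Hence ababbababa ∈ L(D).

ababbababa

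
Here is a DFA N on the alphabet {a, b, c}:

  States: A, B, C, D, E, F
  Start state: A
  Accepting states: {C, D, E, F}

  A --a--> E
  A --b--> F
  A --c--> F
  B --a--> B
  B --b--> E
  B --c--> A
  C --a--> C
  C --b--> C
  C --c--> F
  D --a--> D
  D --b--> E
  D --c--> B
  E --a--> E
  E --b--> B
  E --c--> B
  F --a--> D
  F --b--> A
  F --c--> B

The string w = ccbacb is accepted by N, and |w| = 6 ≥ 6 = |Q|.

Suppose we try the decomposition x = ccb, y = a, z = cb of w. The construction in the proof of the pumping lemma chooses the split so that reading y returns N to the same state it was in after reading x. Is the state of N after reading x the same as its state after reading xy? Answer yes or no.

State sequence: A -c-> F -c-> B -b-> E -a-> E

After x (step 3): E. After xy (step 4): E.
They match, so y = a drives N around a cycle from E back to itself; pumping y any number of times keeps N in E before reading z, and xyⁱz ∈ L(N) for every i ≥ 0.

yes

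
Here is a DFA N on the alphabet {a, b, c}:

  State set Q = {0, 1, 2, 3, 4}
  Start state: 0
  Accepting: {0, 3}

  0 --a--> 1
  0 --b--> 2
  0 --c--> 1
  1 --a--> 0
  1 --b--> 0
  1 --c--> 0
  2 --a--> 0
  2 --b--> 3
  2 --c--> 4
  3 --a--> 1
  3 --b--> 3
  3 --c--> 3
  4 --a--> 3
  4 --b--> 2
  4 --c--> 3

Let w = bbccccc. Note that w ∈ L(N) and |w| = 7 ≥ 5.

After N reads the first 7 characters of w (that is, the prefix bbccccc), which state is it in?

State sequence: 0 -b-> 2 -b-> 3 -c-> 3 -c-> 3 -c-> 3 -c-> 3 -c-> 3

After reading 7 characters, N is in state 3.

3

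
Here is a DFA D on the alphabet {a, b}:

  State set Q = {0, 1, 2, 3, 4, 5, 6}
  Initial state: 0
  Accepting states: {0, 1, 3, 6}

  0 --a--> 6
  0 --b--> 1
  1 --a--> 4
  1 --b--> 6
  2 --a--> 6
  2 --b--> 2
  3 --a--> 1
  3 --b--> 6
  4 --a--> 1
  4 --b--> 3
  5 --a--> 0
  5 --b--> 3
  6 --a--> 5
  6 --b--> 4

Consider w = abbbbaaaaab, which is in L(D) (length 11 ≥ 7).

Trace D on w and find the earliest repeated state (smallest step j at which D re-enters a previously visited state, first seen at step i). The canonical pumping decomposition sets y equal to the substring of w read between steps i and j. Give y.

bbb

Run of D on w = a b b b b a a a a a b:
  step 0: 0  (start)
  step 1: 6  (read a: 0→6)
  step 2: 4  (read b: 6→4)
  step 3: 3  (read b: 4→3)
  step 4: 6  (read b: 3→6)   ← first repeat (6 seen earlier)
  step 5: 4  (read b: 6→4)
  step 6: 1  (read a: 4→1)
  step 7: 4  (read a: 1→4)
  step 8: 1  (read a: 4→1)
  step 9: 4  (read a: 1→4)
  step 10: 1  (read a: 4→1)
  step 11: 6  (read b: 1→6)

So i = 1, j = 4, giving x = w[0:1] = a, y = w[1:4] = bbb, z = w[4:11] = baaaaab.
Check: |xy| = 4 ≤ 7 and |y| = 3 ≥ 1. Reading y takes D from 6 back to 6, so every xyⁱz is accepted.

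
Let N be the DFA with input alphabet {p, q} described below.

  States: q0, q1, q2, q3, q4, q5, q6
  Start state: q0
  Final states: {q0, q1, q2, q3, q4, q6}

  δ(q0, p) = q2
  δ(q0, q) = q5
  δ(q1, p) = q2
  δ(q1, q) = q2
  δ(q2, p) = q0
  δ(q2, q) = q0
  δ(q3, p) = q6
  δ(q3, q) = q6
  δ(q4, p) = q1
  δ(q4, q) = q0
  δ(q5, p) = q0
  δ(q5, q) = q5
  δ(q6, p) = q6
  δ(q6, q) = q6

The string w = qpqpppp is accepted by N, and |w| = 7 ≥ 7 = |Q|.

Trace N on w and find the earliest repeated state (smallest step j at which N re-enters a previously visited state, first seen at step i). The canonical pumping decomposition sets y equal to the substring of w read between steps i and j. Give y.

State sequence: q0 -q-> q5 -p-> q0 -q-> q5 -p-> q0 -p-> q2 -p-> q0 -p-> q2
First repeat at step 2: q0 was already visited.

So i = 0, j = 2, giving x = w[0:0] = ε, y = w[0:2] = qp, z = w[2:7] = qpppp.
Check: |xy| = 2 ≤ 7 and |y| = 2 ≥ 1. Reading y takes N from q0 back to q0, so every xyⁱz is accepted.
With |Q| = 7, pigeonhole forces a state repeat no later than step 7; the substring read between the first and second visits to that state can be pumped.

qp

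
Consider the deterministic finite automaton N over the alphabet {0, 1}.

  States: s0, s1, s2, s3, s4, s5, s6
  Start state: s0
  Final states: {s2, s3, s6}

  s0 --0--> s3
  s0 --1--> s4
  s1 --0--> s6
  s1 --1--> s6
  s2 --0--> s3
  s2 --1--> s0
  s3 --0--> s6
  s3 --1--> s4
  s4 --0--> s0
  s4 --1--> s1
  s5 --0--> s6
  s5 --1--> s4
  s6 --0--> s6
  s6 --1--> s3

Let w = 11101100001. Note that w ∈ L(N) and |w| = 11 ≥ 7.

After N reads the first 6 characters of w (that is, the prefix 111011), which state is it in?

s4

State sequence: s0 -1-> s4 -1-> s1 -1-> s6 -0-> s6 -1-> s3 -1-> s4

After reading 6 characters, N is in state s4.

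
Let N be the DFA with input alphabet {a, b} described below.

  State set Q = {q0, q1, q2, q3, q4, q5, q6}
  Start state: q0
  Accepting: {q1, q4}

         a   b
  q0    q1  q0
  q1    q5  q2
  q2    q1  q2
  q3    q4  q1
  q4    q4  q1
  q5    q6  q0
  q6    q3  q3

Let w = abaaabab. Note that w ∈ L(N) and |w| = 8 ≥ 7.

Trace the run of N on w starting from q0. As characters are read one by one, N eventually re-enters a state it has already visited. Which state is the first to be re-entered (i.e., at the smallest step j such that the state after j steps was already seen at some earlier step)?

q1

Run of N on w = a b a a a b a b:
  step 0: q0  (start)
  step 1: q1  (read a: q0→q1)
  step 2: q2  (read b: q1→q2)
  step 3: q1  (read a: q2→q1)   ← first repeat (q1 seen earlier)
  step 4: q5  (read a: q1→q5)
  step 5: q6  (read a: q5→q6)
  step 6: q3  (read b: q6→q3)
  step 7: q4  (read a: q3→q4)
  step 8: q1  (read b: q4→q1)

The earliest repeat is at step j = 3: N is in q1, which it already visited at step i = 1.
The DFA has 7 states, so the proof of the pumping lemma guarantees a repeated state among the first 7+1 visited; the segment between the two visits is the pumpable y.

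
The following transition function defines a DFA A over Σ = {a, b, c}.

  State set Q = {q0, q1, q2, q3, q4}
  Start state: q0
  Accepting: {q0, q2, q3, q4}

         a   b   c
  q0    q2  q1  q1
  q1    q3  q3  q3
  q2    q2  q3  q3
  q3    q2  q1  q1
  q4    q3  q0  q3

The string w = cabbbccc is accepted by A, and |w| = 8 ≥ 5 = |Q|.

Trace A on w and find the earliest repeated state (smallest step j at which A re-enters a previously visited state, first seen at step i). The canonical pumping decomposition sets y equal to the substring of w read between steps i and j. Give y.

State sequence: q0 -c-> q1 -a-> q3 -b-> q1 -b-> q3 -b-> q1 -c-> q3 -c-> q1 -c-> q3
First repeat at step 3: q1 was already visited.

So i = 1, j = 3, giving x = w[0:1] = c, y = w[1:3] = ab, z = w[3:8] = bbccc.
Check: |xy| = 3 ≤ 5 and |y| = 2 ≥ 1. Reading y takes A from q1 back to q1, so every xyⁱz is accepted.
With |Q| = 5, pigeonhole forces a state repeat no later than step 5; the substring read between the first and second visits to that state can be pumped.

ab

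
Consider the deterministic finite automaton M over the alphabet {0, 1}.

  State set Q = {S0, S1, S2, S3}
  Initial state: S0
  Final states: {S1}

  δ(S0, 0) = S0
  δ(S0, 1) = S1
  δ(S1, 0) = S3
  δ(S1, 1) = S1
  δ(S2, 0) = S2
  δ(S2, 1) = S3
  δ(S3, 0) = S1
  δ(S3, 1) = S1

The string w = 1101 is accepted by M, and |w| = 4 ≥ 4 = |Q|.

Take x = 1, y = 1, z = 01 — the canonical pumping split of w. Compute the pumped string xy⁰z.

xy⁰z = xz = 1·01 = 101.
Reading y = 1 takes M from S1 back to S1, so after x the machine is still in S1, and z then leads to the accepting state S1. Hence 101 ∈ L(M).

101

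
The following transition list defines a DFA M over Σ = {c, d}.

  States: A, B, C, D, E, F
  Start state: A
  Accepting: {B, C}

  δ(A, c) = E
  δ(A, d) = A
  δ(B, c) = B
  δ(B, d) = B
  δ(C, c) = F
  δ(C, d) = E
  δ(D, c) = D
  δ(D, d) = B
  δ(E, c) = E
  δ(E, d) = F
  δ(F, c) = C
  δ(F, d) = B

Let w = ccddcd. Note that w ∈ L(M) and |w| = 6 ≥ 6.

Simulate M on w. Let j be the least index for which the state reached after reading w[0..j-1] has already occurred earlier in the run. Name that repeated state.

E

State sequence: A -c-> E -c-> E -d-> F -d-> B -c-> B -d-> B
First repeat at step 2: E was already visited.

The earliest repeat is at step j = 2: M is in E, which it already visited at step i = 1.
With |Q| = 6, pigeonhole forces a state repeat no later than step 6; the substring read between the first and second visits to that state can be pumped.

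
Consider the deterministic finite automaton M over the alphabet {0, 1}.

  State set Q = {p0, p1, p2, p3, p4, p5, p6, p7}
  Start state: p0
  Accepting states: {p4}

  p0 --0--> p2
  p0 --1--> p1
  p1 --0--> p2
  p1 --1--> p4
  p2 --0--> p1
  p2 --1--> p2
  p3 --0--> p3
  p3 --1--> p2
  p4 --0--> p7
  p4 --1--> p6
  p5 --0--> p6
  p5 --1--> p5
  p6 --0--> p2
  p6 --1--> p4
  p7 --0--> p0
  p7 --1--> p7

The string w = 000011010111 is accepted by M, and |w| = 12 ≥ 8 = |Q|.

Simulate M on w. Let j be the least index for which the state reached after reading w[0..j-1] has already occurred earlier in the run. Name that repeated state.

p2

Run of M on w = 0 0 0 0 1 1 0 1 0 1 1 1:
  step 0: p0  (start)
  step 1: p2  (read 0: p0→p2)
  step 2: p1  (read 0: p2→p1)
  step 3: p2  (read 0: p1→p2)   ← first repeat (p2 seen earlier)
  step 4: p1  (read 0: p2→p1)
  step 5: p4  (read 1: p1→p4)
  step 6: p6  (read 1: p4→p6)
  step 7: p2  (read 0: p6→p2)
  step 8: p2  (read 1: p2→p2)
  step 9: p1  (read 0: p2→p1)
  step 10: p4  (read 1: p1→p4)
  step 11: p6  (read 1: p4→p6)
  step 12: p4  (read 1: p6→p4)

The earliest repeat is at step j = 3: M is in p2, which it already visited at step i = 1.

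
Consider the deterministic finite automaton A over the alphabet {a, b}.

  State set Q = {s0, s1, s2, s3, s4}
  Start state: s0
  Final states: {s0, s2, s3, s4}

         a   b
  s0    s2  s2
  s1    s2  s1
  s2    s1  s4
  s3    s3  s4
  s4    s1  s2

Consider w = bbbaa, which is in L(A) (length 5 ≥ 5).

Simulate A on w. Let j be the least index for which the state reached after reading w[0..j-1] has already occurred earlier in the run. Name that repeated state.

Run of A on w = b b b a a:
  step 0: s0  (start)
  step 1: s2  (read b: s0→s2)
  step 2: s4  (read b: s2→s4)
  step 3: s2  (read b: s4→s2)   ← first repeat (s2 seen earlier)
  step 4: s1  (read a: s2→s1)
  step 5: s2  (read a: s1→s2)

The earliest repeat is at step j = 3: A is in s2, which it already visited at step i = 1.
Pumping length from the standard proof: p = 5 (the number of states). The repeated state found above gives |xy| = j ≤ 5 and |y| = j − i ≥ 1.

s2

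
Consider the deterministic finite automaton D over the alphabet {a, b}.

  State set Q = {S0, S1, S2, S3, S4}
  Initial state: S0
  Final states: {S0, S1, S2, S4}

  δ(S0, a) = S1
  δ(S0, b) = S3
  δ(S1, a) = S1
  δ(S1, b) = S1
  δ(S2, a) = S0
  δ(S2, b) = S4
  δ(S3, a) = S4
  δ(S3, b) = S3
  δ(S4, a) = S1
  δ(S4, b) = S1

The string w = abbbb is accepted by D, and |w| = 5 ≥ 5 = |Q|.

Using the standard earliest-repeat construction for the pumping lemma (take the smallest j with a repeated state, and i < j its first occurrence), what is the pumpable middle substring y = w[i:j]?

State sequence: S0 -a-> S1 -b-> S1 -b-> S1 -b-> S1 -b-> S1
First repeat at step 2: S1 was already visited.

So i = 1, j = 2, giving x = w[0:1] = a, y = w[1:2] = b, z = w[2:5] = bbb.
Check: |xy| = 2 ≤ 5 and |y| = 1 ≥ 1. Reading y takes D from S1 back to S1, so every xyⁱz is accepted.
Pumping length from the standard proof: p = 5 (the number of states). The repeated state found above gives |xy| = j ≤ 5 and |y| = j − i ≥ 1.

b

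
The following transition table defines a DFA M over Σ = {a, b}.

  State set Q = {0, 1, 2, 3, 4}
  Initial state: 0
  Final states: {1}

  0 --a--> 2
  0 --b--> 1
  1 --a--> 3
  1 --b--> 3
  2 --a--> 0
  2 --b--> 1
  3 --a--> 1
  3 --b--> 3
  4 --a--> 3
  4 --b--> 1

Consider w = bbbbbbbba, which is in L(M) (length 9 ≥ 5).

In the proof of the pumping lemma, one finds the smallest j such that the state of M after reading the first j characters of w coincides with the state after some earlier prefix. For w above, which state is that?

Run of M on w = b b b b b b b b a:
  step 0: 0  (start)
  step 1: 1  (read b: 0→1)
  step 2: 3  (read b: 1→3)
  step 3: 3  (read b: 3→3)   ← first repeat (3 seen earlier)
  step 4: 3  (read b: 3→3)
  step 5: 3  (read b: 3→3)
  step 6: 3  (read b: 3→3)
  step 7: 3  (read b: 3→3)
  step 8: 3  (read b: 3→3)
  step 9: 1  (read a: 3→1)

The earliest repeat is at step j = 3: M is in 3, which it already visited at step i = 2.
Since M has 5 states, any run of length ≥ 5 visits 5+1 states, so by pigeonhole some state repeats within the first 5 steps — that repeat gives the pumpable loop.

3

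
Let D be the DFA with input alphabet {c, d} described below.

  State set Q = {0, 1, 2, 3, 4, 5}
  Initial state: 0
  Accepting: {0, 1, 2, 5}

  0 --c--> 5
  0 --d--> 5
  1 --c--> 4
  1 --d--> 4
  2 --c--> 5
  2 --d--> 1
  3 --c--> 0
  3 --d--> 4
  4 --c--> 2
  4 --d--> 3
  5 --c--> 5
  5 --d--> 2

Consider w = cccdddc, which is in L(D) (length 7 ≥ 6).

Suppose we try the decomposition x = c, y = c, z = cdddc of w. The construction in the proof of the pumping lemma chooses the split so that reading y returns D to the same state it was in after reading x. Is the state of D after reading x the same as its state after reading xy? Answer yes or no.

Run of D on the first 2 characters of w = c c:
  step 0: 0  (start)
  step 1: 5  (read c: 0→5)
  step 2: 5  (read c: 5→5)

After x (step 1): 5. After xy (step 2): 5.
They match, so y = c drives D around a cycle from 5 back to itself; pumping y any number of times keeps D in 5 before reading z, and xyⁱz ∈ L(D) for every i ≥ 0.

yes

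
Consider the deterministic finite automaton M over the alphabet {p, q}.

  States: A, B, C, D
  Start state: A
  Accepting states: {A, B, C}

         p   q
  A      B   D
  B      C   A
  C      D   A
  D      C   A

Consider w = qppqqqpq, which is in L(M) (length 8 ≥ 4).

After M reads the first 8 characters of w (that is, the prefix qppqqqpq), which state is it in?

State sequence: A -q-> D -p-> C -p-> D -q-> A -q-> D -q-> A -p-> B -q-> A

After reading 8 characters, M is in state A.
(This kind of state-tracing is the core of the pumping-lemma construction: with 4 states, pigeonhole forces a repeat within the first 4 steps.)

A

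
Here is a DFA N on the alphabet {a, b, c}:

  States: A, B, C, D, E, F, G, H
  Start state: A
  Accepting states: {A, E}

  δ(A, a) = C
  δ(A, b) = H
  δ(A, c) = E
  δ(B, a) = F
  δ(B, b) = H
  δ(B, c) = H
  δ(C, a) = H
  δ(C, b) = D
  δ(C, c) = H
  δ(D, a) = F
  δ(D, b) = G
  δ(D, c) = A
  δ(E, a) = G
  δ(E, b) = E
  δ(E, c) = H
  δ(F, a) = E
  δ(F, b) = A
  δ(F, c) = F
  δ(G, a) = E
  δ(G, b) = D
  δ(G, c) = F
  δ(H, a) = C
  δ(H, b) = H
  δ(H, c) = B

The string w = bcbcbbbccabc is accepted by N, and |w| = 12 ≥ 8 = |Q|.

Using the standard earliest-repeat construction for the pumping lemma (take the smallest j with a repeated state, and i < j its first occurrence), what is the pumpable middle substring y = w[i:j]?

cb

Run of N on w = b c b c b b b c c a b c:
  step 0: A  (start)
  step 1: H  (read b: A→H)
  step 2: B  (read c: H→B)
  step 3: H  (read b: B→H)   ← first repeat (H seen earlier)
  step 4: B  (read c: H→B)
  step 5: H  (read b: B→H)
  step 6: H  (read b: H→H)
  step 7: H  (read b: H→H)
  step 8: B  (read c: H→B)
  step 9: H  (read c: B→H)
  step 10: C  (read a: H→C)
  step 11: D  (read b: C→D)
  step 12: A  (read c: D→A)

So i = 1, j = 3, giving x = w[0:1] = b, y = w[1:3] = cb, z = w[3:12] = cbbbccabc.
Check: |xy| = 3 ≤ 8 and |y| = 2 ≥ 1. Reading y takes N from H back to H, so every xyⁱz is accepted.
With |Q| = 8, pigeonhole forces a state repeat no later than step 8; the substring read between the first and second visits to that state can be pumped.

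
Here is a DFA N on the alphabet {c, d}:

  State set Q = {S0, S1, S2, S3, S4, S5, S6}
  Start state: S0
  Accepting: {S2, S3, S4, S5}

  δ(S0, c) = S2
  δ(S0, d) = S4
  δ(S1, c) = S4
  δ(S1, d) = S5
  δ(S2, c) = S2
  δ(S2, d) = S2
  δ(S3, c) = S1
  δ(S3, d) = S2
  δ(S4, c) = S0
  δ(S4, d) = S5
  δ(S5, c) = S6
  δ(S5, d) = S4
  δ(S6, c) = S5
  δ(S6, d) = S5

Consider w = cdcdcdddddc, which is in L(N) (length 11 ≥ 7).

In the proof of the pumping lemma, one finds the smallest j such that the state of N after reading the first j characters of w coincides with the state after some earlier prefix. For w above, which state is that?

S2

State sequence: S0 -c-> S2 -d-> S2 -c-> S2 -d-> S2 -c-> S2 -d-> S2 -d-> S2 -d-> S2 -d-> S2 -d-> S2 -c-> S2
First repeat at step 2: S2 was already visited.

The earliest repeat is at step j = 2: N is in S2, which it already visited at step i = 1.
With |Q| = 7, pigeonhole forces a state repeat no later than step 7; the substring read between the first and second visits to that state can be pumped.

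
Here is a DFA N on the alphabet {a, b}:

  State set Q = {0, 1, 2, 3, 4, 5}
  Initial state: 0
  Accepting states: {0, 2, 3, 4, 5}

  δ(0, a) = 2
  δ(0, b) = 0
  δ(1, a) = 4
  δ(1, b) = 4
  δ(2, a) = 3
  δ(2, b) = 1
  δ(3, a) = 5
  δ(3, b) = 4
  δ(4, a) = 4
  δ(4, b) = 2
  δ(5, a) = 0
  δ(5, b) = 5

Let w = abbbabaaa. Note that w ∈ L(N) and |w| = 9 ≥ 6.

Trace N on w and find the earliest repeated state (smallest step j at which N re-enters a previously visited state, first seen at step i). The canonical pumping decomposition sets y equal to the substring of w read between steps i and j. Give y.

State sequence: 0 -a-> 2 -b-> 1 -b-> 4 -b-> 2 -a-> 3 -b-> 4 -a-> 4 -a-> 4 -a-> 4
First repeat at step 4: 2 was already visited.

So i = 1, j = 4, giving x = w[0:1] = a, y = w[1:4] = bbb, z = w[4:9] = abaaa.
Check: |xy| = 4 ≤ 6 and |y| = 3 ≥ 1. Reading y takes N from 2 back to 2, so every xyⁱz is accepted.

bbb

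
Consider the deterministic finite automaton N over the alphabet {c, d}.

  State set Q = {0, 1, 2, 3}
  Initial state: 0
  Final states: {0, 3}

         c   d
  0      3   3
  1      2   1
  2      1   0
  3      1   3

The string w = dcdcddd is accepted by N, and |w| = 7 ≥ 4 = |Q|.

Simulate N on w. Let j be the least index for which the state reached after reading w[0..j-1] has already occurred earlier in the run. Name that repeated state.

State sequence: 0 -d-> 3 -c-> 1 -d-> 1 -c-> 2 -d-> 0 -d-> 3 -d-> 3
First repeat at step 3: 1 was already visited.

The earliest repeat is at step j = 3: N is in 1, which it already visited at step i = 2.
With |Q| = 4, pigeonhole forces a state repeat no later than step 4; the substring read between the first and second visits to that state can be pumped.

1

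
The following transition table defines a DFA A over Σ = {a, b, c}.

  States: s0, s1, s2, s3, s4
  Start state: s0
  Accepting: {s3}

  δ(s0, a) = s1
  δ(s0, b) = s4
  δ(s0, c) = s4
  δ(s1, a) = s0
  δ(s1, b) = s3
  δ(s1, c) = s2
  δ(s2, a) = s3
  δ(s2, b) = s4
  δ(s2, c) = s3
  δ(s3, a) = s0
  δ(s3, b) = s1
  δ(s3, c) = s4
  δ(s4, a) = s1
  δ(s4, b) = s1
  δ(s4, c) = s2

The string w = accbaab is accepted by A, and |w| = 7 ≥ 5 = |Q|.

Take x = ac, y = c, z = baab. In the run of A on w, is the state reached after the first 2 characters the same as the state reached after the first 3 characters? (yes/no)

no

Run of A on the first 3 characters of w = a c c:
  step 0: s0  (start)
  step 1: s1  (read a: s0→s1)
  step 2: s2  (read c: s1→s2)
  step 3: s3  (read c: s2→s3)

After x (step 2): s2. After xy (step 3): s3.
They differ (s2 ≠ s3), so y is not a cycle from the state after x; this split is not the one the pumping-lemma construction produces, and pumping y need not keep the string in L(A).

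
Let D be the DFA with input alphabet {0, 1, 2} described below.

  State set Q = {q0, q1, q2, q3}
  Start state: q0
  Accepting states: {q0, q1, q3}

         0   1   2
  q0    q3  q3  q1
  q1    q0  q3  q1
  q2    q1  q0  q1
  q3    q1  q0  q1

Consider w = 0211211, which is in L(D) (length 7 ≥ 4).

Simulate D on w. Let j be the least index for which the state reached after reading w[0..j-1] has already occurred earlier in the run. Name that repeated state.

q3

Run of D on w = 0 2 1 1 2 1 1:
  step 0: q0  (start)
  step 1: q3  (read 0: q0→q3)
  step 2: q1  (read 2: q3→q1)
  step 3: q3  (read 1: q1→q3)   ← first repeat (q3 seen earlier)
  step 4: q0  (read 1: q3→q0)
  step 5: q1  (read 2: q0→q1)
  step 6: q3  (read 1: q1→q3)
  step 7: q0  (read 1: q3→q0)

The earliest repeat is at step j = 3: D is in q3, which it already visited at step i = 1.
Since D has 4 states, any run of length ≥ 4 visits 4+1 states, so by pigeonhole some state repeats within the first 4 steps — that repeat gives the pumpable loop.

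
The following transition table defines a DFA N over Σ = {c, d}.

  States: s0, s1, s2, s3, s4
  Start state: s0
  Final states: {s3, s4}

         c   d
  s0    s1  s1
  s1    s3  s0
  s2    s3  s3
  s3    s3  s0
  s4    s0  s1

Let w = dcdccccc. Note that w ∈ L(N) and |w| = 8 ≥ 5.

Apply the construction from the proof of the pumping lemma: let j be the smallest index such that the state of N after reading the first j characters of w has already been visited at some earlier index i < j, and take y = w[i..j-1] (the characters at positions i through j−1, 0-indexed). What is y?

State sequence: s0 -d-> s1 -c-> s3 -d-> s0 -c-> s1 -c-> s3 -c-> s3 -c-> s3 -c-> s3
First repeat at step 3: s0 was already visited.

So i = 0, j = 3, giving x = w[0:0] = ε, y = w[0:3] = dcd, z = w[3:8] = ccccc.
Check: |xy| = 3 ≤ 5 and |y| = 3 ≥ 1. Reading y takes N from s0 back to s0, so every xyⁱz is accepted.

dcd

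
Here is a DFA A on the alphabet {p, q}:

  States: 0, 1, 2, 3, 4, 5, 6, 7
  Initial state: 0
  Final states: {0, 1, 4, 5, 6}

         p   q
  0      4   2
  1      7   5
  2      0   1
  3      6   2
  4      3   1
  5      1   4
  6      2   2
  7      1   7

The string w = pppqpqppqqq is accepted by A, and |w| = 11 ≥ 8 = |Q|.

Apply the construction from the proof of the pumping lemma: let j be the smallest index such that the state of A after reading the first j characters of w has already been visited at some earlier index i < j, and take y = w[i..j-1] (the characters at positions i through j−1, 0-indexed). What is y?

Run of A on w = p p p q p q p p q q q:
  step 0: 0  (start)
  step 1: 4  (read p: 0→4)
  step 2: 3  (read p: 4→3)
  step 3: 6  (read p: 3→6)
  step 4: 2  (read q: 6→2)
  step 5: 0  (read p: 2→0)   ← first repeat (0 seen earlier)
  step 6: 2  (read q: 0→2)
  step 7: 0  (read p: 2→0)
  step 8: 4  (read p: 0→4)
  step 9: 1  (read q: 4→1)
  step 10: 5  (read q: 1→5)
  step 11: 4  (read q: 5→4)

So i = 0, j = 5, giving x = w[0:0] = ε, y = w[0:5] = pppqp, z = w[5:11] = qppqqq.
Check: |xy| = 5 ≤ 8 and |y| = 5 ≥ 1. Reading y takes A from 0 back to 0, so every xyⁱz is accepted.
Pumping length from the standard proof: p = 8 (the number of states). The repeated state found above gives |xy| = j ≤ 8 and |y| = j − i ≥ 1.

pppqp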